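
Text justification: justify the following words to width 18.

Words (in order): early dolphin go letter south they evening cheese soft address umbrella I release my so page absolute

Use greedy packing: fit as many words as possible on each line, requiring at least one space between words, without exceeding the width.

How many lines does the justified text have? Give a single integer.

Answer: 7

Derivation:
Line 1: ['early', 'dolphin', 'go'] (min_width=16, slack=2)
Line 2: ['letter', 'south', 'they'] (min_width=17, slack=1)
Line 3: ['evening', 'cheese'] (min_width=14, slack=4)
Line 4: ['soft', 'address'] (min_width=12, slack=6)
Line 5: ['umbrella', 'I', 'release'] (min_width=18, slack=0)
Line 6: ['my', 'so', 'page'] (min_width=10, slack=8)
Line 7: ['absolute'] (min_width=8, slack=10)
Total lines: 7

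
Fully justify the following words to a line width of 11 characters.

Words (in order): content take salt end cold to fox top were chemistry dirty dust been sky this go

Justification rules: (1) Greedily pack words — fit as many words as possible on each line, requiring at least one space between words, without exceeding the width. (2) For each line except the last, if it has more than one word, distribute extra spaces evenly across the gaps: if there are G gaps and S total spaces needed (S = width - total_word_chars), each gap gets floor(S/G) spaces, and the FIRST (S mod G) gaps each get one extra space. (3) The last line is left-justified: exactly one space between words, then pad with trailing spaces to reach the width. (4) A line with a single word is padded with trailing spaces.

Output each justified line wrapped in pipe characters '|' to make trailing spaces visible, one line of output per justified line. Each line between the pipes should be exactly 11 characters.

Answer: |content    |
|take   salt|
|end cold to|
|fox     top|
|were       |
|chemistry  |
|dirty  dust|
|been    sky|
|this go    |

Derivation:
Line 1: ['content'] (min_width=7, slack=4)
Line 2: ['take', 'salt'] (min_width=9, slack=2)
Line 3: ['end', 'cold', 'to'] (min_width=11, slack=0)
Line 4: ['fox', 'top'] (min_width=7, slack=4)
Line 5: ['were'] (min_width=4, slack=7)
Line 6: ['chemistry'] (min_width=9, slack=2)
Line 7: ['dirty', 'dust'] (min_width=10, slack=1)
Line 8: ['been', 'sky'] (min_width=8, slack=3)
Line 9: ['this', 'go'] (min_width=7, slack=4)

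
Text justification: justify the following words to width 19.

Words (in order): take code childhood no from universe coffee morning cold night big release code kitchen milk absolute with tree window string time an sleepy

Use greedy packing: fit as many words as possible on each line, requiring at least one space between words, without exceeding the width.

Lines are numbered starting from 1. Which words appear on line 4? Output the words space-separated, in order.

Line 1: ['take', 'code', 'childhood'] (min_width=19, slack=0)
Line 2: ['no', 'from', 'universe'] (min_width=16, slack=3)
Line 3: ['coffee', 'morning', 'cold'] (min_width=19, slack=0)
Line 4: ['night', 'big', 'release'] (min_width=17, slack=2)
Line 5: ['code', 'kitchen', 'milk'] (min_width=17, slack=2)
Line 6: ['absolute', 'with', 'tree'] (min_width=18, slack=1)
Line 7: ['window', 'string', 'time'] (min_width=18, slack=1)
Line 8: ['an', 'sleepy'] (min_width=9, slack=10)

Answer: night big release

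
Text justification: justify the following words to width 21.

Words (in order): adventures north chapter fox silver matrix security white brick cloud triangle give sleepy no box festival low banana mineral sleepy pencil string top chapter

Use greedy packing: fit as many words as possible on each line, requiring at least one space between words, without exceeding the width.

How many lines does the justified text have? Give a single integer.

Answer: 8

Derivation:
Line 1: ['adventures', 'north'] (min_width=16, slack=5)
Line 2: ['chapter', 'fox', 'silver'] (min_width=18, slack=3)
Line 3: ['matrix', 'security', 'white'] (min_width=21, slack=0)
Line 4: ['brick', 'cloud', 'triangle'] (min_width=20, slack=1)
Line 5: ['give', 'sleepy', 'no', 'box'] (min_width=18, slack=3)
Line 6: ['festival', 'low', 'banana'] (min_width=19, slack=2)
Line 7: ['mineral', 'sleepy', 'pencil'] (min_width=21, slack=0)
Line 8: ['string', 'top', 'chapter'] (min_width=18, slack=3)
Total lines: 8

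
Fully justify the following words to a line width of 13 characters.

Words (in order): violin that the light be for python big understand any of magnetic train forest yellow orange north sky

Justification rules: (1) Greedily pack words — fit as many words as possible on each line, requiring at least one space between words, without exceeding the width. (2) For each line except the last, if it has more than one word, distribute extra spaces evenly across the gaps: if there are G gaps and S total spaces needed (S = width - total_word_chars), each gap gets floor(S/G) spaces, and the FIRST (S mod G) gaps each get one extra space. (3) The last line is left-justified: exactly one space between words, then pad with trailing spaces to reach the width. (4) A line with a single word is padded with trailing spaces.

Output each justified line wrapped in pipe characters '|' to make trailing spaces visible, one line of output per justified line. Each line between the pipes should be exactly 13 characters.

Line 1: ['violin', 'that'] (min_width=11, slack=2)
Line 2: ['the', 'light', 'be'] (min_width=12, slack=1)
Line 3: ['for', 'python'] (min_width=10, slack=3)
Line 4: ['big'] (min_width=3, slack=10)
Line 5: ['understand'] (min_width=10, slack=3)
Line 6: ['any', 'of'] (min_width=6, slack=7)
Line 7: ['magnetic'] (min_width=8, slack=5)
Line 8: ['train', 'forest'] (min_width=12, slack=1)
Line 9: ['yellow', 'orange'] (min_width=13, slack=0)
Line 10: ['north', 'sky'] (min_width=9, slack=4)

Answer: |violin   that|
|the  light be|
|for    python|
|big          |
|understand   |
|any        of|
|magnetic     |
|train  forest|
|yellow orange|
|north sky    |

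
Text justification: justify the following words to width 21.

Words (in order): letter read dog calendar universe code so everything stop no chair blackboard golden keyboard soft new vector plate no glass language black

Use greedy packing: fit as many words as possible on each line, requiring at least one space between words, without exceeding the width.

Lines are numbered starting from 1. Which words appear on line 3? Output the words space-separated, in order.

Answer: code so everything

Derivation:
Line 1: ['letter', 'read', 'dog'] (min_width=15, slack=6)
Line 2: ['calendar', 'universe'] (min_width=17, slack=4)
Line 3: ['code', 'so', 'everything'] (min_width=18, slack=3)
Line 4: ['stop', 'no', 'chair'] (min_width=13, slack=8)
Line 5: ['blackboard', 'golden'] (min_width=17, slack=4)
Line 6: ['keyboard', 'soft', 'new'] (min_width=17, slack=4)
Line 7: ['vector', 'plate', 'no', 'glass'] (min_width=21, slack=0)
Line 8: ['language', 'black'] (min_width=14, slack=7)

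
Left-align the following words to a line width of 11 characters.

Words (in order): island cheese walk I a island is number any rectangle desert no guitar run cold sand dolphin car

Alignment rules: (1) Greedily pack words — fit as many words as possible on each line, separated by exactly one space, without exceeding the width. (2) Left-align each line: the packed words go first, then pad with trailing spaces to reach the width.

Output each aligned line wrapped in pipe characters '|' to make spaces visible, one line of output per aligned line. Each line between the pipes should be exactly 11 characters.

Line 1: ['island'] (min_width=6, slack=5)
Line 2: ['cheese', 'walk'] (min_width=11, slack=0)
Line 3: ['I', 'a', 'island'] (min_width=10, slack=1)
Line 4: ['is', 'number'] (min_width=9, slack=2)
Line 5: ['any'] (min_width=3, slack=8)
Line 6: ['rectangle'] (min_width=9, slack=2)
Line 7: ['desert', 'no'] (min_width=9, slack=2)
Line 8: ['guitar', 'run'] (min_width=10, slack=1)
Line 9: ['cold', 'sand'] (min_width=9, slack=2)
Line 10: ['dolphin', 'car'] (min_width=11, slack=0)

Answer: |island     |
|cheese walk|
|I a island |
|is number  |
|any        |
|rectangle  |
|desert no  |
|guitar run |
|cold sand  |
|dolphin car|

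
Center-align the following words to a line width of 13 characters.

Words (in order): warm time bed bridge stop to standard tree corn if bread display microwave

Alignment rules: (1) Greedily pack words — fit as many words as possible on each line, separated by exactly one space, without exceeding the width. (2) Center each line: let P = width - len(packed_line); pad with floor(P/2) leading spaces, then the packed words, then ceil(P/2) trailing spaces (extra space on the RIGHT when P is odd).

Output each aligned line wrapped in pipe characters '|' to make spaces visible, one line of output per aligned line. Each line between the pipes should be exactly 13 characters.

Line 1: ['warm', 'time', 'bed'] (min_width=13, slack=0)
Line 2: ['bridge', 'stop'] (min_width=11, slack=2)
Line 3: ['to', 'standard'] (min_width=11, slack=2)
Line 4: ['tree', 'corn', 'if'] (min_width=12, slack=1)
Line 5: ['bread', 'display'] (min_width=13, slack=0)
Line 6: ['microwave'] (min_width=9, slack=4)

Answer: |warm time bed|
| bridge stop |
| to standard |
|tree corn if |
|bread display|
|  microwave  |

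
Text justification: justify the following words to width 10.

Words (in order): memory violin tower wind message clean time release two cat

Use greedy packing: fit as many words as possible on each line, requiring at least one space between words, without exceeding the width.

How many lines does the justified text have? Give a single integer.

Answer: 7

Derivation:
Line 1: ['memory'] (min_width=6, slack=4)
Line 2: ['violin'] (min_width=6, slack=4)
Line 3: ['tower', 'wind'] (min_width=10, slack=0)
Line 4: ['message'] (min_width=7, slack=3)
Line 5: ['clean', 'time'] (min_width=10, slack=0)
Line 6: ['release'] (min_width=7, slack=3)
Line 7: ['two', 'cat'] (min_width=7, slack=3)
Total lines: 7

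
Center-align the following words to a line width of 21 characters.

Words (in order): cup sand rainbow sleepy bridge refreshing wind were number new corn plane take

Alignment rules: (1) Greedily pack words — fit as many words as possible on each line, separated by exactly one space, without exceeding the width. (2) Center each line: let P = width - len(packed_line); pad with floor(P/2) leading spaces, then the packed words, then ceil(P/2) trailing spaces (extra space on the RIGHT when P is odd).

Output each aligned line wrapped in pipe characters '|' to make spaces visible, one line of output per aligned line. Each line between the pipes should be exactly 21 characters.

Answer: |  cup sand rainbow   |
|    sleepy bridge    |
|refreshing wind were |
|number new corn plane|
|        take         |

Derivation:
Line 1: ['cup', 'sand', 'rainbow'] (min_width=16, slack=5)
Line 2: ['sleepy', 'bridge'] (min_width=13, slack=8)
Line 3: ['refreshing', 'wind', 'were'] (min_width=20, slack=1)
Line 4: ['number', 'new', 'corn', 'plane'] (min_width=21, slack=0)
Line 5: ['take'] (min_width=4, slack=17)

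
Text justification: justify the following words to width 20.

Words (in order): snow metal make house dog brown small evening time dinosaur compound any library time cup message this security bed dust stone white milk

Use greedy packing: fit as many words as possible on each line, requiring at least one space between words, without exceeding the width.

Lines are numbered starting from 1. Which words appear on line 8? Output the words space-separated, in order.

Line 1: ['snow', 'metal', 'make'] (min_width=15, slack=5)
Line 2: ['house', 'dog', 'brown'] (min_width=15, slack=5)
Line 3: ['small', 'evening', 'time'] (min_width=18, slack=2)
Line 4: ['dinosaur', 'compound'] (min_width=17, slack=3)
Line 5: ['any', 'library', 'time', 'cup'] (min_width=20, slack=0)
Line 6: ['message', 'this'] (min_width=12, slack=8)
Line 7: ['security', 'bed', 'dust'] (min_width=17, slack=3)
Line 8: ['stone', 'white', 'milk'] (min_width=16, slack=4)

Answer: stone white milk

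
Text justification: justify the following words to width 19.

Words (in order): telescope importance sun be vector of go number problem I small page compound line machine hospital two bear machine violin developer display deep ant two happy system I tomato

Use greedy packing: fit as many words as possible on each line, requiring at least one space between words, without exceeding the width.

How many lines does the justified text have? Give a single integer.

Line 1: ['telescope'] (min_width=9, slack=10)
Line 2: ['importance', 'sun', 'be'] (min_width=17, slack=2)
Line 3: ['vector', 'of', 'go', 'number'] (min_width=19, slack=0)
Line 4: ['problem', 'I', 'small'] (min_width=15, slack=4)
Line 5: ['page', 'compound', 'line'] (min_width=18, slack=1)
Line 6: ['machine', 'hospital'] (min_width=16, slack=3)
Line 7: ['two', 'bear', 'machine'] (min_width=16, slack=3)
Line 8: ['violin', 'developer'] (min_width=16, slack=3)
Line 9: ['display', 'deep', 'ant'] (min_width=16, slack=3)
Line 10: ['two', 'happy', 'system', 'I'] (min_width=18, slack=1)
Line 11: ['tomato'] (min_width=6, slack=13)
Total lines: 11

Answer: 11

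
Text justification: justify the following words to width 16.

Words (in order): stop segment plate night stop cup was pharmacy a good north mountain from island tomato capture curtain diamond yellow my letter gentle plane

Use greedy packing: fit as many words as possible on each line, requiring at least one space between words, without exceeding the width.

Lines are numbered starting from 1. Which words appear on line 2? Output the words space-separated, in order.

Answer: plate night stop

Derivation:
Line 1: ['stop', 'segment'] (min_width=12, slack=4)
Line 2: ['plate', 'night', 'stop'] (min_width=16, slack=0)
Line 3: ['cup', 'was', 'pharmacy'] (min_width=16, slack=0)
Line 4: ['a', 'good', 'north'] (min_width=12, slack=4)
Line 5: ['mountain', 'from'] (min_width=13, slack=3)
Line 6: ['island', 'tomato'] (min_width=13, slack=3)
Line 7: ['capture', 'curtain'] (min_width=15, slack=1)
Line 8: ['diamond', 'yellow'] (min_width=14, slack=2)
Line 9: ['my', 'letter', 'gentle'] (min_width=16, slack=0)
Line 10: ['plane'] (min_width=5, slack=11)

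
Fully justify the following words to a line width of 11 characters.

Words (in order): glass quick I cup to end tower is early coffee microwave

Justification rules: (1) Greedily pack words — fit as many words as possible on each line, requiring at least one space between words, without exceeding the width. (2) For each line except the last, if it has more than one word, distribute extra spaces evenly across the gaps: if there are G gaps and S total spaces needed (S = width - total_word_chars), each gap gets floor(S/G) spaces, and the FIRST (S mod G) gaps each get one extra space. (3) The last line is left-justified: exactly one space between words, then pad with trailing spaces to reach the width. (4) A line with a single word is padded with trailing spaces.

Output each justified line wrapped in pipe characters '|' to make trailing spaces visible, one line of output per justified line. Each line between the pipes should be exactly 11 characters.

Answer: |glass quick|
|I   cup  to|
|end   tower|
|is    early|
|coffee     |
|microwave  |

Derivation:
Line 1: ['glass', 'quick'] (min_width=11, slack=0)
Line 2: ['I', 'cup', 'to'] (min_width=8, slack=3)
Line 3: ['end', 'tower'] (min_width=9, slack=2)
Line 4: ['is', 'early'] (min_width=8, slack=3)
Line 5: ['coffee'] (min_width=6, slack=5)
Line 6: ['microwave'] (min_width=9, slack=2)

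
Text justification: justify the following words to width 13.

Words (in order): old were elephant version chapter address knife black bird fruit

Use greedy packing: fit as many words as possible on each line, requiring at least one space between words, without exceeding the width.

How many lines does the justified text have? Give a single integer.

Line 1: ['old', 'were'] (min_width=8, slack=5)
Line 2: ['elephant'] (min_width=8, slack=5)
Line 3: ['version'] (min_width=7, slack=6)
Line 4: ['chapter'] (min_width=7, slack=6)
Line 5: ['address', 'knife'] (min_width=13, slack=0)
Line 6: ['black', 'bird'] (min_width=10, slack=3)
Line 7: ['fruit'] (min_width=5, slack=8)
Total lines: 7

Answer: 7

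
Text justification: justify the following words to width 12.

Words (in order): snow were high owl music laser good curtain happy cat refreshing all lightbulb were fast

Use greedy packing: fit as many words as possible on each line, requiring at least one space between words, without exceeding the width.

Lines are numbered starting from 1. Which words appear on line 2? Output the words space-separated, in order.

Answer: high owl

Derivation:
Line 1: ['snow', 'were'] (min_width=9, slack=3)
Line 2: ['high', 'owl'] (min_width=8, slack=4)
Line 3: ['music', 'laser'] (min_width=11, slack=1)
Line 4: ['good', 'curtain'] (min_width=12, slack=0)
Line 5: ['happy', 'cat'] (min_width=9, slack=3)
Line 6: ['refreshing'] (min_width=10, slack=2)
Line 7: ['all'] (min_width=3, slack=9)
Line 8: ['lightbulb'] (min_width=9, slack=3)
Line 9: ['were', 'fast'] (min_width=9, slack=3)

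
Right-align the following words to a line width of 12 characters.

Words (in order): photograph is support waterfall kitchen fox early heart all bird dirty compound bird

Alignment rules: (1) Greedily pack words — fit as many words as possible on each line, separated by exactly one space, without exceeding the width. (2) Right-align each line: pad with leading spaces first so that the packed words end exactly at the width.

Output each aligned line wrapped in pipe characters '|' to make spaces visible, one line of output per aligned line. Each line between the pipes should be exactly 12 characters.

Line 1: ['photograph'] (min_width=10, slack=2)
Line 2: ['is', 'support'] (min_width=10, slack=2)
Line 3: ['waterfall'] (min_width=9, slack=3)
Line 4: ['kitchen', 'fox'] (min_width=11, slack=1)
Line 5: ['early', 'heart'] (min_width=11, slack=1)
Line 6: ['all', 'bird'] (min_width=8, slack=4)
Line 7: ['dirty'] (min_width=5, slack=7)
Line 8: ['compound'] (min_width=8, slack=4)
Line 9: ['bird'] (min_width=4, slack=8)

Answer: |  photograph|
|  is support|
|   waterfall|
| kitchen fox|
| early heart|
|    all bird|
|       dirty|
|    compound|
|        bird|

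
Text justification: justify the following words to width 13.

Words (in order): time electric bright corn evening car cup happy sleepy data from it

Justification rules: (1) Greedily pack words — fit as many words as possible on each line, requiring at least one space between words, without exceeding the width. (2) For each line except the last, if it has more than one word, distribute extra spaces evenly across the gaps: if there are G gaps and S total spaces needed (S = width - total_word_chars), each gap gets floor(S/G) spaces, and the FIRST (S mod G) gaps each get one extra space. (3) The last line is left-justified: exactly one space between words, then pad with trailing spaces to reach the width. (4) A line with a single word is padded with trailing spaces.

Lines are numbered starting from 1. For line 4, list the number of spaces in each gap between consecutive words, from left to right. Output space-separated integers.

Line 1: ['time', 'electric'] (min_width=13, slack=0)
Line 2: ['bright', 'corn'] (min_width=11, slack=2)
Line 3: ['evening', 'car'] (min_width=11, slack=2)
Line 4: ['cup', 'happy'] (min_width=9, slack=4)
Line 5: ['sleepy', 'data'] (min_width=11, slack=2)
Line 6: ['from', 'it'] (min_width=7, slack=6)

Answer: 5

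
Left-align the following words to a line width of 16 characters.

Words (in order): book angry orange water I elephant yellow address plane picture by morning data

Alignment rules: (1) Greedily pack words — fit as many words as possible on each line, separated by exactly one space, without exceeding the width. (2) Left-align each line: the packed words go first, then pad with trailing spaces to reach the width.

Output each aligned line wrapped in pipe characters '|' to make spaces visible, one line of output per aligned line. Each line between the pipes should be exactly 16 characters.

Answer: |book angry      |
|orange water I  |
|elephant yellow |
|address plane   |
|picture by      |
|morning data    |

Derivation:
Line 1: ['book', 'angry'] (min_width=10, slack=6)
Line 2: ['orange', 'water', 'I'] (min_width=14, slack=2)
Line 3: ['elephant', 'yellow'] (min_width=15, slack=1)
Line 4: ['address', 'plane'] (min_width=13, slack=3)
Line 5: ['picture', 'by'] (min_width=10, slack=6)
Line 6: ['morning', 'data'] (min_width=12, slack=4)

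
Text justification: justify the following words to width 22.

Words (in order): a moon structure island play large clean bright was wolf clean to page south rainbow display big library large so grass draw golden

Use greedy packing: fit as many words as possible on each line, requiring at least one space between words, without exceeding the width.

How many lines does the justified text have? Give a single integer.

Line 1: ['a', 'moon', 'structure'] (min_width=16, slack=6)
Line 2: ['island', 'play', 'large'] (min_width=17, slack=5)
Line 3: ['clean', 'bright', 'was', 'wolf'] (min_width=21, slack=1)
Line 4: ['clean', 'to', 'page', 'south'] (min_width=19, slack=3)
Line 5: ['rainbow', 'display', 'big'] (min_width=19, slack=3)
Line 6: ['library', 'large', 'so', 'grass'] (min_width=22, slack=0)
Line 7: ['draw', 'golden'] (min_width=11, slack=11)
Total lines: 7

Answer: 7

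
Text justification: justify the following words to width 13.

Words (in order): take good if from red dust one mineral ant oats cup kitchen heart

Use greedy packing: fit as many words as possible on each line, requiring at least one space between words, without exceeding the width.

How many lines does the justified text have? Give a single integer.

Answer: 5

Derivation:
Line 1: ['take', 'good', 'if'] (min_width=12, slack=1)
Line 2: ['from', 'red', 'dust'] (min_width=13, slack=0)
Line 3: ['one', 'mineral'] (min_width=11, slack=2)
Line 4: ['ant', 'oats', 'cup'] (min_width=12, slack=1)
Line 5: ['kitchen', 'heart'] (min_width=13, slack=0)
Total lines: 5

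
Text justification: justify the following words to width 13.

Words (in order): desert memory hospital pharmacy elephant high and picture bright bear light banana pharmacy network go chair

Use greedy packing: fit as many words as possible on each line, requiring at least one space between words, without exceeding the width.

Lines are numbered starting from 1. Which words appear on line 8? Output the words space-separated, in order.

Answer: pharmacy

Derivation:
Line 1: ['desert', 'memory'] (min_width=13, slack=0)
Line 2: ['hospital'] (min_width=8, slack=5)
Line 3: ['pharmacy'] (min_width=8, slack=5)
Line 4: ['elephant', 'high'] (min_width=13, slack=0)
Line 5: ['and', 'picture'] (min_width=11, slack=2)
Line 6: ['bright', 'bear'] (min_width=11, slack=2)
Line 7: ['light', 'banana'] (min_width=12, slack=1)
Line 8: ['pharmacy'] (min_width=8, slack=5)
Line 9: ['network', 'go'] (min_width=10, slack=3)
Line 10: ['chair'] (min_width=5, slack=8)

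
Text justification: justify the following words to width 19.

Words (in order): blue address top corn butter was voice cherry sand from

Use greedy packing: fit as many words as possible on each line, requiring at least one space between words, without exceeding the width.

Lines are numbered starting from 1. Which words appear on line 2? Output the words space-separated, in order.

Answer: corn butter was

Derivation:
Line 1: ['blue', 'address', 'top'] (min_width=16, slack=3)
Line 2: ['corn', 'butter', 'was'] (min_width=15, slack=4)
Line 3: ['voice', 'cherry', 'sand'] (min_width=17, slack=2)
Line 4: ['from'] (min_width=4, slack=15)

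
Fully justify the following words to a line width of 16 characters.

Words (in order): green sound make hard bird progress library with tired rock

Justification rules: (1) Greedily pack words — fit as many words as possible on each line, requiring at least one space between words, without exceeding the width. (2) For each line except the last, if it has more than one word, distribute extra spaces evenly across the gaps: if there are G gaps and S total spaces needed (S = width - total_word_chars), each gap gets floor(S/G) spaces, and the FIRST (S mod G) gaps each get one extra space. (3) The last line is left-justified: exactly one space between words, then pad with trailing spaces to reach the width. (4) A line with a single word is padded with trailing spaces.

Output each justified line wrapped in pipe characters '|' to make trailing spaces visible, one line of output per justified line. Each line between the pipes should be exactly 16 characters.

Answer: |green sound make|
|hard        bird|
|progress library|
|with tired rock |

Derivation:
Line 1: ['green', 'sound', 'make'] (min_width=16, slack=0)
Line 2: ['hard', 'bird'] (min_width=9, slack=7)
Line 3: ['progress', 'library'] (min_width=16, slack=0)
Line 4: ['with', 'tired', 'rock'] (min_width=15, slack=1)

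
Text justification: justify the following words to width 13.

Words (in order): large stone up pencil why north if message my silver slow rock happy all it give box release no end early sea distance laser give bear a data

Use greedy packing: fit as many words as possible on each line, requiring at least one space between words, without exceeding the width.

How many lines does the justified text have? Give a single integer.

Line 1: ['large', 'stone'] (min_width=11, slack=2)
Line 2: ['up', 'pencil', 'why'] (min_width=13, slack=0)
Line 3: ['north', 'if'] (min_width=8, slack=5)
Line 4: ['message', 'my'] (min_width=10, slack=3)
Line 5: ['silver', 'slow'] (min_width=11, slack=2)
Line 6: ['rock', 'happy'] (min_width=10, slack=3)
Line 7: ['all', 'it', 'give'] (min_width=11, slack=2)
Line 8: ['box', 'release'] (min_width=11, slack=2)
Line 9: ['no', 'end', 'early'] (min_width=12, slack=1)
Line 10: ['sea', 'distance'] (min_width=12, slack=1)
Line 11: ['laser', 'give'] (min_width=10, slack=3)
Line 12: ['bear', 'a', 'data'] (min_width=11, slack=2)
Total lines: 12

Answer: 12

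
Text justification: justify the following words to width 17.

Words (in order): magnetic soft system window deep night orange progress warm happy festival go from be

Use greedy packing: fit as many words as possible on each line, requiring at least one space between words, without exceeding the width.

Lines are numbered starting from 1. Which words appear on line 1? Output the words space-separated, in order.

Answer: magnetic soft

Derivation:
Line 1: ['magnetic', 'soft'] (min_width=13, slack=4)
Line 2: ['system', 'window'] (min_width=13, slack=4)
Line 3: ['deep', 'night', 'orange'] (min_width=17, slack=0)
Line 4: ['progress', 'warm'] (min_width=13, slack=4)
Line 5: ['happy', 'festival', 'go'] (min_width=17, slack=0)
Line 6: ['from', 'be'] (min_width=7, slack=10)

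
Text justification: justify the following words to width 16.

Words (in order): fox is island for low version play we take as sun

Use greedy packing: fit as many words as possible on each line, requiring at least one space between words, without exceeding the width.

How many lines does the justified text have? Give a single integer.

Answer: 4

Derivation:
Line 1: ['fox', 'is', 'island'] (min_width=13, slack=3)
Line 2: ['for', 'low', 'version'] (min_width=15, slack=1)
Line 3: ['play', 'we', 'take', 'as'] (min_width=15, slack=1)
Line 4: ['sun'] (min_width=3, slack=13)
Total lines: 4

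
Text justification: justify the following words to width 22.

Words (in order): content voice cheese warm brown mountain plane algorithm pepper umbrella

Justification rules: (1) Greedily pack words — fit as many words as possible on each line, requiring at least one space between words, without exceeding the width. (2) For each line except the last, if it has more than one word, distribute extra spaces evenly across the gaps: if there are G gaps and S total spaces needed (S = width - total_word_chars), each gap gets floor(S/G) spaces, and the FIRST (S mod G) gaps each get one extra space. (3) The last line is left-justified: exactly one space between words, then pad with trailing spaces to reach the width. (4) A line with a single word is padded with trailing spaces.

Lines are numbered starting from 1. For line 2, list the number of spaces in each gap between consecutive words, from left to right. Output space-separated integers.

Line 1: ['content', 'voice', 'cheese'] (min_width=20, slack=2)
Line 2: ['warm', 'brown', 'mountain'] (min_width=19, slack=3)
Line 3: ['plane', 'algorithm', 'pepper'] (min_width=22, slack=0)
Line 4: ['umbrella'] (min_width=8, slack=14)

Answer: 3 2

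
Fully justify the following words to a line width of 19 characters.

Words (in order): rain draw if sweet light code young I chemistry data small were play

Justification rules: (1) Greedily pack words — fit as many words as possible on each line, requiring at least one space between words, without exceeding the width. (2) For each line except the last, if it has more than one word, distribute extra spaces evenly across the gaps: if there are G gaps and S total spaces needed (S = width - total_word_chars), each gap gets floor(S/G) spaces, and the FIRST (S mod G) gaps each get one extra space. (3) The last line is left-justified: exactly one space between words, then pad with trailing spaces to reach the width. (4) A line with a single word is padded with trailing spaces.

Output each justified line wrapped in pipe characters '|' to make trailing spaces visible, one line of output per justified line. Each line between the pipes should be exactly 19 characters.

Answer: |rain  draw if sweet|
|light  code young I|
|chemistry      data|
|small were play    |

Derivation:
Line 1: ['rain', 'draw', 'if', 'sweet'] (min_width=18, slack=1)
Line 2: ['light', 'code', 'young', 'I'] (min_width=18, slack=1)
Line 3: ['chemistry', 'data'] (min_width=14, slack=5)
Line 4: ['small', 'were', 'play'] (min_width=15, slack=4)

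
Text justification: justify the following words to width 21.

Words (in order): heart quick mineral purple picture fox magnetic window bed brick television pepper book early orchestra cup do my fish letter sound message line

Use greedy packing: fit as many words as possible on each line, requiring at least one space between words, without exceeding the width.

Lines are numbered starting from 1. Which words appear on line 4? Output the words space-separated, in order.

Line 1: ['heart', 'quick', 'mineral'] (min_width=19, slack=2)
Line 2: ['purple', 'picture', 'fox'] (min_width=18, slack=3)
Line 3: ['magnetic', 'window', 'bed'] (min_width=19, slack=2)
Line 4: ['brick', 'television'] (min_width=16, slack=5)
Line 5: ['pepper', 'book', 'early'] (min_width=17, slack=4)
Line 6: ['orchestra', 'cup', 'do', 'my'] (min_width=19, slack=2)
Line 7: ['fish', 'letter', 'sound'] (min_width=17, slack=4)
Line 8: ['message', 'line'] (min_width=12, slack=9)

Answer: brick television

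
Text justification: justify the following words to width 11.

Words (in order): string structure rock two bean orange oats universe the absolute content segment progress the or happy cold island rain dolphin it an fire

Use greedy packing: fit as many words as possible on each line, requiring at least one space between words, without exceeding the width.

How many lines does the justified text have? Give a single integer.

Answer: 16

Derivation:
Line 1: ['string'] (min_width=6, slack=5)
Line 2: ['structure'] (min_width=9, slack=2)
Line 3: ['rock', 'two'] (min_width=8, slack=3)
Line 4: ['bean', 'orange'] (min_width=11, slack=0)
Line 5: ['oats'] (min_width=4, slack=7)
Line 6: ['universe'] (min_width=8, slack=3)
Line 7: ['the'] (min_width=3, slack=8)
Line 8: ['absolute'] (min_width=8, slack=3)
Line 9: ['content'] (min_width=7, slack=4)
Line 10: ['segment'] (min_width=7, slack=4)
Line 11: ['progress'] (min_width=8, slack=3)
Line 12: ['the', 'or'] (min_width=6, slack=5)
Line 13: ['happy', 'cold'] (min_width=10, slack=1)
Line 14: ['island', 'rain'] (min_width=11, slack=0)
Line 15: ['dolphin', 'it'] (min_width=10, slack=1)
Line 16: ['an', 'fire'] (min_width=7, slack=4)
Total lines: 16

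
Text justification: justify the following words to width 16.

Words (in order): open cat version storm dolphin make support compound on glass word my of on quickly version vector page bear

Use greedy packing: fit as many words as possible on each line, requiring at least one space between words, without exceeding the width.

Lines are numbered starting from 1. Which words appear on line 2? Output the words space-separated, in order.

Line 1: ['open', 'cat', 'version'] (min_width=16, slack=0)
Line 2: ['storm', 'dolphin'] (min_width=13, slack=3)
Line 3: ['make', 'support'] (min_width=12, slack=4)
Line 4: ['compound', 'on'] (min_width=11, slack=5)
Line 5: ['glass', 'word', 'my', 'of'] (min_width=16, slack=0)
Line 6: ['on', 'quickly'] (min_width=10, slack=6)
Line 7: ['version', 'vector'] (min_width=14, slack=2)
Line 8: ['page', 'bear'] (min_width=9, slack=7)

Answer: storm dolphin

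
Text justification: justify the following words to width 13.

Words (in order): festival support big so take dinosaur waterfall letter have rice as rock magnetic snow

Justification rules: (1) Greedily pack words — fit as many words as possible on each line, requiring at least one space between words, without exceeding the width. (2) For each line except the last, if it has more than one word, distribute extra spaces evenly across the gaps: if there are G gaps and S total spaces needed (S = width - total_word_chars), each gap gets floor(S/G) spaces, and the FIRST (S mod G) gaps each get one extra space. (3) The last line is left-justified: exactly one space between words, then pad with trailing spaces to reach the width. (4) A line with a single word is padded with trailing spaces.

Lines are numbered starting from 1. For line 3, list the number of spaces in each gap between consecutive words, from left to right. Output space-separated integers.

Line 1: ['festival'] (min_width=8, slack=5)
Line 2: ['support', 'big'] (min_width=11, slack=2)
Line 3: ['so', 'take'] (min_width=7, slack=6)
Line 4: ['dinosaur'] (min_width=8, slack=5)
Line 5: ['waterfall'] (min_width=9, slack=4)
Line 6: ['letter', 'have'] (min_width=11, slack=2)
Line 7: ['rice', 'as', 'rock'] (min_width=12, slack=1)
Line 8: ['magnetic', 'snow'] (min_width=13, slack=0)

Answer: 7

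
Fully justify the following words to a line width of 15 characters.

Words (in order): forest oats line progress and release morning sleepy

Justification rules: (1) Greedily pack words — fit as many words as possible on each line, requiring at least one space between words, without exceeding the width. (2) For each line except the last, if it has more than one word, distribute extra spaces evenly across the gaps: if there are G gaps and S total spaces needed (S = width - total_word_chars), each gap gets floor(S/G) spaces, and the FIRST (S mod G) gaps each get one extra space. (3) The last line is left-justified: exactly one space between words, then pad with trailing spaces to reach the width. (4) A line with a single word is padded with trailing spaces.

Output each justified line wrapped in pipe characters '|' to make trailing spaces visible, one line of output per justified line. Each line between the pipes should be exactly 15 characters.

Line 1: ['forest', 'oats'] (min_width=11, slack=4)
Line 2: ['line', 'progress'] (min_width=13, slack=2)
Line 3: ['and', 'release'] (min_width=11, slack=4)
Line 4: ['morning', 'sleepy'] (min_width=14, slack=1)

Answer: |forest     oats|
|line   progress|
|and     release|
|morning sleepy |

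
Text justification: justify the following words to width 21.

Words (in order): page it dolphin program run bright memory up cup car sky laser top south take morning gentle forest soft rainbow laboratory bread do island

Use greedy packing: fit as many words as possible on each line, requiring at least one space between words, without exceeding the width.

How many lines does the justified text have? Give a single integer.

Line 1: ['page', 'it', 'dolphin'] (min_width=15, slack=6)
Line 2: ['program', 'run', 'bright'] (min_width=18, slack=3)
Line 3: ['memory', 'up', 'cup', 'car', 'sky'] (min_width=21, slack=0)
Line 4: ['laser', 'top', 'south', 'take'] (min_width=20, slack=1)
Line 5: ['morning', 'gentle', 'forest'] (min_width=21, slack=0)
Line 6: ['soft', 'rainbow'] (min_width=12, slack=9)
Line 7: ['laboratory', 'bread', 'do'] (min_width=19, slack=2)
Line 8: ['island'] (min_width=6, slack=15)
Total lines: 8

Answer: 8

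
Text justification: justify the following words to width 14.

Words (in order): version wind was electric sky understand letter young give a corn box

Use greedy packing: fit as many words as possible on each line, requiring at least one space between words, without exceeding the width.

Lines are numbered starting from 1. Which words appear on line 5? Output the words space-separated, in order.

Line 1: ['version', 'wind'] (min_width=12, slack=2)
Line 2: ['was', 'electric'] (min_width=12, slack=2)
Line 3: ['sky', 'understand'] (min_width=14, slack=0)
Line 4: ['letter', 'young'] (min_width=12, slack=2)
Line 5: ['give', 'a', 'corn'] (min_width=11, slack=3)
Line 6: ['box'] (min_width=3, slack=11)

Answer: give a corn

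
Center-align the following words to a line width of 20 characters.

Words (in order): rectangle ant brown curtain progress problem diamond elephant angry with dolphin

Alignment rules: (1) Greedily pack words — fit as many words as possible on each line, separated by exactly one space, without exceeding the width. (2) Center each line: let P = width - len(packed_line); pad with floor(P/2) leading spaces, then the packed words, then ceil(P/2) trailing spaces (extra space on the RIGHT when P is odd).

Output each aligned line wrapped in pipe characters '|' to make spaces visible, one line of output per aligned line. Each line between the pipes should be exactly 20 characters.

Line 1: ['rectangle', 'ant', 'brown'] (min_width=19, slack=1)
Line 2: ['curtain', 'progress'] (min_width=16, slack=4)
Line 3: ['problem', 'diamond'] (min_width=15, slack=5)
Line 4: ['elephant', 'angry', 'with'] (min_width=19, slack=1)
Line 5: ['dolphin'] (min_width=7, slack=13)

Answer: |rectangle ant brown |
|  curtain progress  |
|  problem diamond   |
|elephant angry with |
|      dolphin       |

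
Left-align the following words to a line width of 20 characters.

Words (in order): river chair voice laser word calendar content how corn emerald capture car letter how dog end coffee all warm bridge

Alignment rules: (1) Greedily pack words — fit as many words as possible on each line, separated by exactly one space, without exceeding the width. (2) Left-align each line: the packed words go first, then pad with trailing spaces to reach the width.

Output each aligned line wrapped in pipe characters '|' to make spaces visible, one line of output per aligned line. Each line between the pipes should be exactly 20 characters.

Answer: |river chair voice   |
|laser word calendar |
|content how corn    |
|emerald capture car |
|letter how dog end  |
|coffee all warm     |
|bridge              |

Derivation:
Line 1: ['river', 'chair', 'voice'] (min_width=17, slack=3)
Line 2: ['laser', 'word', 'calendar'] (min_width=19, slack=1)
Line 3: ['content', 'how', 'corn'] (min_width=16, slack=4)
Line 4: ['emerald', 'capture', 'car'] (min_width=19, slack=1)
Line 5: ['letter', 'how', 'dog', 'end'] (min_width=18, slack=2)
Line 6: ['coffee', 'all', 'warm'] (min_width=15, slack=5)
Line 7: ['bridge'] (min_width=6, slack=14)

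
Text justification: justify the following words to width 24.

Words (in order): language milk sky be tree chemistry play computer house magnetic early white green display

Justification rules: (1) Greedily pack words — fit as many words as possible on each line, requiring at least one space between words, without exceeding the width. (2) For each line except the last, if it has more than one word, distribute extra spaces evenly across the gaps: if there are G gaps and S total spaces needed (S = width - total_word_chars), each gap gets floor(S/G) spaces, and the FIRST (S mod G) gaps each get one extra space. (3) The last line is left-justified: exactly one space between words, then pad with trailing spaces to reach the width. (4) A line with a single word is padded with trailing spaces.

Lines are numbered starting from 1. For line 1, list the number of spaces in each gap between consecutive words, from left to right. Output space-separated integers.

Line 1: ['language', 'milk', 'sky', 'be'] (min_width=20, slack=4)
Line 2: ['tree', 'chemistry', 'play'] (min_width=19, slack=5)
Line 3: ['computer', 'house', 'magnetic'] (min_width=23, slack=1)
Line 4: ['early', 'white', 'green'] (min_width=17, slack=7)
Line 5: ['display'] (min_width=7, slack=17)

Answer: 3 2 2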